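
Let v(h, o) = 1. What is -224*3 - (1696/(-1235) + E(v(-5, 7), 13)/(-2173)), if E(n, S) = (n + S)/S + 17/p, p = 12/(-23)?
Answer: -21597235949/32203860 ≈ -670.64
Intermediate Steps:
p = -12/23 (p = 12*(-1/23) = -12/23 ≈ -0.52174)
E(n, S) = -391/12 + (S + n)/S (E(n, S) = (n + S)/S + 17/(-12/23) = (S + n)/S + 17*(-23/12) = (S + n)/S - 391/12 = -391/12 + (S + n)/S)
-224*3 - (1696/(-1235) + E(v(-5, 7), 13)/(-2173)) = -224*3 - (1696/(-1235) + (-379/12 + 1/13)/(-2173)) = -672 - (1696*(-1/1235) + (-379/12 + 1*(1/13))*(-1/2173)) = -672 - (-1696/1235 + (-379/12 + 1/13)*(-1/2173)) = -672 - (-1696/1235 - 4915/156*(-1/2173)) = -672 - (-1696/1235 + 4915/338988) = -672 - 1*(-43757971/32203860) = -672 + 43757971/32203860 = -21597235949/32203860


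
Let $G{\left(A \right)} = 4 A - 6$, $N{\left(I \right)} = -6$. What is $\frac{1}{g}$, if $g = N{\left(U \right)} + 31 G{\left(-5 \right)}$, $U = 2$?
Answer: $- \frac{1}{812} \approx -0.0012315$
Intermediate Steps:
$G{\left(A \right)} = -6 + 4 A$
$g = -812$ ($g = -6 + 31 \left(-6 + 4 \left(-5\right)\right) = -6 + 31 \left(-6 - 20\right) = -6 + 31 \left(-26\right) = -6 - 806 = -812$)
$\frac{1}{g} = \frac{1}{-812} = - \frac{1}{812}$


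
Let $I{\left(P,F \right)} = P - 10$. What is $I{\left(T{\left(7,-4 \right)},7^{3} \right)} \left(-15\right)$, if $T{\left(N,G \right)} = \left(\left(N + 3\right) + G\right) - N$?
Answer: $165$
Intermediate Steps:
$T{\left(N,G \right)} = 3 + G$ ($T{\left(N,G \right)} = \left(\left(3 + N\right) + G\right) - N = \left(3 + G + N\right) - N = 3 + G$)
$I{\left(P,F \right)} = -10 + P$ ($I{\left(P,F \right)} = P - 10 = -10 + P$)
$I{\left(T{\left(7,-4 \right)},7^{3} \right)} \left(-15\right) = \left(-10 + \left(3 - 4\right)\right) \left(-15\right) = \left(-10 - 1\right) \left(-15\right) = \left(-11\right) \left(-15\right) = 165$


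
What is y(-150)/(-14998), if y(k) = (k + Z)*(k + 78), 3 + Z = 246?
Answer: 3348/7499 ≈ 0.44646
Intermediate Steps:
Z = 243 (Z = -3 + 246 = 243)
y(k) = (78 + k)*(243 + k) (y(k) = (k + 243)*(k + 78) = (243 + k)*(78 + k) = (78 + k)*(243 + k))
y(-150)/(-14998) = (18954 + (-150)² + 321*(-150))/(-14998) = (18954 + 22500 - 48150)*(-1/14998) = -6696*(-1/14998) = 3348/7499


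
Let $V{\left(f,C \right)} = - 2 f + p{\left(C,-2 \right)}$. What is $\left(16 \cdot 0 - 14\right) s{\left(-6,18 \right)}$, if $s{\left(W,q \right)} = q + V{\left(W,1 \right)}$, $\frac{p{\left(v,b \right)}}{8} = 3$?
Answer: $-756$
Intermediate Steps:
$p{\left(v,b \right)} = 24$ ($p{\left(v,b \right)} = 8 \cdot 3 = 24$)
$V{\left(f,C \right)} = 24 - 2 f$ ($V{\left(f,C \right)} = - 2 f + 24 = 24 - 2 f$)
$s{\left(W,q \right)} = 24 + q - 2 W$ ($s{\left(W,q \right)} = q - \left(-24 + 2 W\right) = 24 + q - 2 W$)
$\left(16 \cdot 0 - 14\right) s{\left(-6,18 \right)} = \left(16 \cdot 0 - 14\right) \left(24 + 18 - -12\right) = \left(0 - 14\right) \left(24 + 18 + 12\right) = \left(-14\right) 54 = -756$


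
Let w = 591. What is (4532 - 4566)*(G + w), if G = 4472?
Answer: -172142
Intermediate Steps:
(4532 - 4566)*(G + w) = (4532 - 4566)*(4472 + 591) = -34*5063 = -172142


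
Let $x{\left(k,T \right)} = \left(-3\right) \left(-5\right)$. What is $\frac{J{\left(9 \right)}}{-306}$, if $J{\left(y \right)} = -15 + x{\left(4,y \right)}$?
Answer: $0$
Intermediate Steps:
$x{\left(k,T \right)} = 15$
$J{\left(y \right)} = 0$ ($J{\left(y \right)} = -15 + 15 = 0$)
$\frac{J{\left(9 \right)}}{-306} = \frac{0}{-306} = 0 \left(- \frac{1}{306}\right) = 0$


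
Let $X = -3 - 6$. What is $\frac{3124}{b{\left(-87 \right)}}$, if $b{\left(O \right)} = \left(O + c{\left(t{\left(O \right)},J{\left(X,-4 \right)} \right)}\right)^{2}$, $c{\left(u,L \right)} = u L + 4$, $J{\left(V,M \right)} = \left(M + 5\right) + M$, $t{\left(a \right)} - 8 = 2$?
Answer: $\frac{3124}{12769} \approx 0.24466$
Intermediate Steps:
$X = -9$ ($X = -3 - 6 = -9$)
$t{\left(a \right)} = 10$ ($t{\left(a \right)} = 8 + 2 = 10$)
$J{\left(V,M \right)} = 5 + 2 M$ ($J{\left(V,M \right)} = \left(5 + M\right) + M = 5 + 2 M$)
$c{\left(u,L \right)} = 4 + L u$ ($c{\left(u,L \right)} = L u + 4 = 4 + L u$)
$b{\left(O \right)} = \left(-26 + O\right)^{2}$ ($b{\left(O \right)} = \left(O + \left(4 + \left(5 + 2 \left(-4\right)\right) 10\right)\right)^{2} = \left(O + \left(4 + \left(5 - 8\right) 10\right)\right)^{2} = \left(O + \left(4 - 30\right)\right)^{2} = \left(O - 26\right)^{2} = \left(-26 + O\right)^{2}$)
$\frac{3124}{b{\left(-87 \right)}} = \frac{3124}{\left(-26 - 87\right)^{2}} = \frac{3124}{\left(-113\right)^{2}} = \frac{3124}{12769}$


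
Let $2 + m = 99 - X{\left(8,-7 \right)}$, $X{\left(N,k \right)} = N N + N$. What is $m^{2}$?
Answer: $625$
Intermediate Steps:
$X{\left(N,k \right)} = N + N^{2}$ ($X{\left(N,k \right)} = N^{2} + N = N + N^{2}$)
$m = 25$ ($m = -2 + \left(99 - 8 \left(1 + 8\right)\right) = -2 + \left(99 - 8 \cdot 9\right) = -2 + \left(99 - 72\right) = -2 + 27 = 25$)
$m^{2} = 25^{2} = 625$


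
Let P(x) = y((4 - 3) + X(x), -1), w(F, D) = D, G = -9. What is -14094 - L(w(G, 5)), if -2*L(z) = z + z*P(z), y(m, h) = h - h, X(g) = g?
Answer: -28183/2 ≈ -14092.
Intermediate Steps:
y(m, h) = 0
P(x) = 0
L(z) = -z/2 (L(z) = -(z + z*0)/2 = -(z + 0)/2 = -z/2)
-14094 - L(w(G, 5)) = -14094 - (-1)*5/2 = -14094 - 1*(-5/2) = -14094 + 5/2 = -28183/2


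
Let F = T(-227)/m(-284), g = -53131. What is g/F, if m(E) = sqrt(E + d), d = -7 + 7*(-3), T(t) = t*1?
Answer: 106262*I*sqrt(78)/227 ≈ 4134.3*I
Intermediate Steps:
T(t) = t
d = -28 (d = -7 - 21 = -28)
m(E) = sqrt(-28 + E) (m(E) = sqrt(E - 28) = sqrt(-28 + E))
F = 227*I*sqrt(78)/156 (F = -227/sqrt(-28 - 284) = -227*(-I*sqrt(78)/156) = -(-227)*I*sqrt(78)/156 = 227*I*sqrt(78)/156 ≈ 12.851*I)
g/F = -53131*(-2*I*sqrt(78)/227) = -(-106262)*I*sqrt(78)/227 = 106262*I*sqrt(78)/227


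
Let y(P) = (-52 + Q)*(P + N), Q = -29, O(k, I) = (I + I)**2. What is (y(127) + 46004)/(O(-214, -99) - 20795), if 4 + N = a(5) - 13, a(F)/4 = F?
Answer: 35474/18409 ≈ 1.9270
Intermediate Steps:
a(F) = 4*F
O(k, I) = 4*I**2 (O(k, I) = (2*I)**2 = 4*I**2)
N = 3 (N = -4 + (4*5 - 13) = -4 + (20 - 13) = -4 + 7 = 3)
y(P) = -243 - 81*P (y(P) = (-52 - 29)*(P + 3) = -81*(3 + P) = -243 - 81*P)
(y(127) + 46004)/(O(-214, -99) - 20795) = ((-243 - 81*127) + 46004)/(4*(-99)**2 - 20795) = ((-243 - 10287) + 46004)/(4*9801 - 20795) = (-10530 + 46004)/(39204 - 20795) = 35474/18409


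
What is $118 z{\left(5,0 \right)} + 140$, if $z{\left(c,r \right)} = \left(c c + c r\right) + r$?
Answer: $3090$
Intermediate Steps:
$z{\left(c,r \right)} = r + c^{2} + c r$ ($z{\left(c,r \right)} = \left(c^{2} + c r\right) + r = r + c^{2} + c r$)
$118 z{\left(5,0 \right)} + 140 = 118 \left(0 + 5^{2} + 5 \cdot 0\right) + 140 = 118 \left(0 + 25 + 0\right) + 140 = 118 \cdot 25 + 140 = 2950 + 140 = 3090$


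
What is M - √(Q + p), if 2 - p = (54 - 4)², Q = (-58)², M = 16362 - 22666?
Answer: -6304 - √866 ≈ -6333.4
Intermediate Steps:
M = -6304
Q = 3364
p = -2498 (p = 2 - (54 - 4)² = 2 - 1*50² = 2 - 1*2500 = 2 - 2500 = -2498)
M - √(Q + p) = -6304 - √(3364 - 2498) = -6304 - √866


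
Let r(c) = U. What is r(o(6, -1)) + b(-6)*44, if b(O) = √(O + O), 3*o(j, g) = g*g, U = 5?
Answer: 5 + 88*I*√3 ≈ 5.0 + 152.42*I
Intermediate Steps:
o(j, g) = g²/3 (o(j, g) = (g*g)/3 = g²/3)
r(c) = 5
b(O) = √2*√O (b(O) = √(2*O) = √2*√O)
r(o(6, -1)) + b(-6)*44 = 5 + (√2*√(-6))*44 = 5 + (√2*(I*√6))*44 = 5 + (2*I*√3)*44 = 5 + 88*I*√3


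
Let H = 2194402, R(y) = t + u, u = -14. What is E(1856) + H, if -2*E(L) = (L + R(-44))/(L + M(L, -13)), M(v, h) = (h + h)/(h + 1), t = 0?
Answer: 24465382372/11149 ≈ 2.1944e+6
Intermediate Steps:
M(v, h) = 2*h/(1 + h) (M(v, h) = (2*h)/(1 + h) = 2*h/(1 + h))
R(y) = -14 (R(y) = 0 - 14 = -14)
E(L) = -(-14 + L)/(2*(13/6 + L)) (E(L) = -(L - 14)/(2*(L + 2*(-13)/(1 - 13))) = -(-14 + L)/(2*(L + 2*(-13)/(-12))) = -(-14 + L)/(2*(L + 2*(-13)*(-1/12))) = -(-14 + L)/(2*(L + 13/6)) = -(-14 + L)/(2*(13/6 + L)))
E(1856) + H = 3*(14 - 1*1856)/(13 + 6*1856) + 2194402 = 3*(14 - 1856)/(13 + 11136) + 2194402 = 3*(-1842)/11149 + 2194402 = 3*(1/11149)*(-1842) + 2194402 = -5526/11149 + 2194402 = 24465382372/11149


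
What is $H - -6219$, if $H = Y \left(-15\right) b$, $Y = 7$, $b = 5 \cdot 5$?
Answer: $3594$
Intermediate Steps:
$b = 25$
$H = -2625$ ($H = 7 \left(-15\right) 25 = \left(-105\right) 25 = -2625$)
$H - -6219 = -2625 - -6219 = -2625 + 6219 = 3594$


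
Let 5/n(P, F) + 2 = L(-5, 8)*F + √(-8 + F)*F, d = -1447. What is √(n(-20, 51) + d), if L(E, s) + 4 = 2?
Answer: √(150493 - 73797*√43)/√(-104 + 51*√43) ≈ 38.039*I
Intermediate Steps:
L(E, s) = -2 (L(E, s) = -4 + 2 = -2)
n(P, F) = 5/(-2 - 2*F + F*√(-8 + F)) (n(P, F) = 5/(-2 + (-2*F + √(-8 + F)*F)) = 5/(-2 + (-2*F + F*√(-8 + F))) = 5/(-2 - 2*F + F*√(-8 + F)))
√(n(-20, 51) + d) = √(5/(-2 - 2*51 + 51*√(-8 + 51)) - 1447) = √(5/(-2 - 102 + 51*√43) - 1447) = √(5/(-104 + 51*√43) - 1447) = √(-1447 + 5/(-104 + 51*√43))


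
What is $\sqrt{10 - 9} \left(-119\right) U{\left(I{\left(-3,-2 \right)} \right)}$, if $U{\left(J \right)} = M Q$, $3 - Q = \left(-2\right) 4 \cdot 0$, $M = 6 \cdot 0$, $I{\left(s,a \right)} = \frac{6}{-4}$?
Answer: $0$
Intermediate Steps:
$I{\left(s,a \right)} = - \frac{3}{2}$ ($I{\left(s,a \right)} = 6 \left(- \frac{1}{4}\right) = - \frac{3}{2}$)
$M = 0$
$Q = 3$ ($Q = 3 - \left(-2\right) 4 \cdot 0 = 3 - \left(-8\right) 0 = 3 - 0 = 3 + 0 = 3$)
$U{\left(J \right)} = 0$ ($U{\left(J \right)} = 0 \cdot 3 = 0$)
$\sqrt{10 - 9} \left(-119\right) U{\left(I{\left(-3,-2 \right)} \right)} = \sqrt{10 - 9} \left(-119\right) 0 = \sqrt{1} \left(-119\right) 0 = 1 \left(-119\right) 0 = \left(-119\right) 0 = 0$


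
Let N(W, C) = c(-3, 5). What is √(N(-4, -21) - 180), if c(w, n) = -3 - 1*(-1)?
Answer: I*√182 ≈ 13.491*I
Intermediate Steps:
c(w, n) = -2 (c(w, n) = -3 + 1 = -2)
N(W, C) = -2
√(N(-4, -21) - 180) = √(-2 - 180) = √(-182) = I*√182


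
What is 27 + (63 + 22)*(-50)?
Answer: -4223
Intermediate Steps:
27 + (63 + 22)*(-50) = 27 + 85*(-50) = 27 - 4250 = -4223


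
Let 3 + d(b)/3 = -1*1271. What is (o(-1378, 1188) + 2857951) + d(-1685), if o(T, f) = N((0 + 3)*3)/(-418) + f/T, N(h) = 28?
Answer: 410997296337/144001 ≈ 2.8541e+6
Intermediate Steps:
d(b) = -3822 (d(b) = -9 + 3*(-1*1271) = -9 + 3*(-1271) = -9 - 3813 = -3822)
o(T, f) = -14/209 + f/T (o(T, f) = 28/(-418) + f/T = 28*(-1/418) + f/T = -14/209 + f/T)
(o(-1378, 1188) + 2857951) + d(-1685) = ((-14/209 + 1188/(-1378)) + 2857951) - 3822 = ((-14/209 + 1188*(-1/1378)) + 2857951) - 3822 = ((-14/209 - 594/689) + 2857951) - 3822 = (-133792/144001 + 2857951) - 3822 = 411547668159/144001 - 3822 = 410997296337/144001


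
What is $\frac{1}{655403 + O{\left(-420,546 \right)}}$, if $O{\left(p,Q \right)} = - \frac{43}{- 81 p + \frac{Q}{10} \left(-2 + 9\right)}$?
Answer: $\frac{172011}{112736525218} \approx 1.5258 \cdot 10^{-6}$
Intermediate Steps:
$O{\left(p,Q \right)} = - \frac{43}{- 81 p + \frac{7 Q}{10}}$ ($O{\left(p,Q \right)} = - \frac{43}{- 81 p + Q \frac{1}{10} \cdot 7} = - \frac{43}{- 81 p + \frac{Q}{10} \cdot 7} = - \frac{43}{- 81 p + \frac{7 Q}{10}}$)
$\frac{1}{655403 + O{\left(-420,546 \right)}} = \frac{1}{655403 + \frac{430}{\left(-7\right) 546 + 810 \left(-420\right)}} = \frac{1}{655403 + \frac{430}{-3822 - 340200}} = \frac{1}{655403 + \frac{430}{-344022}} = \frac{1}{655403 + 430 \left(- \frac{1}{344022}\right)} = \frac{1}{655403 - \frac{215}{172011}} = \frac{1}{\frac{112736525218}{172011}} = \frac{172011}{112736525218}$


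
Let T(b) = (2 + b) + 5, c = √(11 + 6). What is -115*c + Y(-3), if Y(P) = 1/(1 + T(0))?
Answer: ⅛ - 115*√17 ≈ -474.03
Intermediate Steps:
c = √17 ≈ 4.1231
T(b) = 7 + b
Y(P) = ⅛ (Y(P) = 1/(1 + (7 + 0)) = 1/(1 + 7) = 1/8 = ⅛)
-115*c + Y(-3) = -115*√17 + ⅛ = ⅛ - 115*√17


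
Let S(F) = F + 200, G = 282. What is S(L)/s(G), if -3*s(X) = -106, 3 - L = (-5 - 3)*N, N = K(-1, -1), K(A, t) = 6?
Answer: 753/106 ≈ 7.1038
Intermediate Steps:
N = 6
L = 51 (L = 3 - (-5 - 3)*6 = 3 - (-8)*6 = 3 - 1*(-48) = 3 + 48 = 51)
s(X) = 106/3 (s(X) = -1/3*(-106) = 106/3)
S(F) = 200 + F
S(L)/s(G) = (200 + 51)/(106/3) = 251*(3/106) = 753/106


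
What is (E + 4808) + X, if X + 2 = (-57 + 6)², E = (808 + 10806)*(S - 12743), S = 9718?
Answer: -35124943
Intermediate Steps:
E = -35132350 (E = (808 + 10806)*(9718 - 12743) = 11614*(-3025) = -35132350)
X = 2599 (X = -2 + (-57 + 6)² = -2 + (-51)² = -2 + 2601 = 2599)
(E + 4808) + X = (-35132350 + 4808) + 2599 = -35127542 + 2599 = -35124943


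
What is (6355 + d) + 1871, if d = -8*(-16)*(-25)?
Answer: 5026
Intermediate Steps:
d = -3200 (d = 128*(-25) = -3200)
(6355 + d) + 1871 = (6355 - 3200) + 1871 = 3155 + 1871 = 5026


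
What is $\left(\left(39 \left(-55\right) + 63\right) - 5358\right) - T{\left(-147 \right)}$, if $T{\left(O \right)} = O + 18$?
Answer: $-7311$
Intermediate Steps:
$T{\left(O \right)} = 18 + O$
$\left(\left(39 \left(-55\right) + 63\right) - 5358\right) - T{\left(-147 \right)} = \left(\left(39 \left(-55\right) + 63\right) - 5358\right) - \left(18 - 147\right) = \left(\left(-2145 + 63\right) - 5358\right) - -129 = \left(-2082 - 5358\right) + 129 = -7440 + 129 = -7311$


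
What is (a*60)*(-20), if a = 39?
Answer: -46800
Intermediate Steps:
(a*60)*(-20) = (39*60)*(-20) = 2340*(-20) = -46800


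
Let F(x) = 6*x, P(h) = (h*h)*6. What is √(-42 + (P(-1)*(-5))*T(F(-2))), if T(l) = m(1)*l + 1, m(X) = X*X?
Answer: 12*√2 ≈ 16.971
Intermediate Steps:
m(X) = X²
P(h) = 6*h² (P(h) = h²*6 = 6*h²)
T(l) = 1 + l (T(l) = 1²*l + 1 = 1*l + 1 = l + 1 = 1 + l)
√(-42 + (P(-1)*(-5))*T(F(-2))) = √(-42 + ((6*(-1)²)*(-5))*(1 + 6*(-2))) = √(-42 + ((6*1)*(-5))*(1 - 12)) = √(-42 + (6*(-5))*(-11)) = √(-42 - 30*(-11)) = √(-42 + 330) = √288 = 12*√2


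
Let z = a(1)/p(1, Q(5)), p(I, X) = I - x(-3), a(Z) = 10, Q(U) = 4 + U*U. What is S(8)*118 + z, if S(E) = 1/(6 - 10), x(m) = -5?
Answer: -167/6 ≈ -27.833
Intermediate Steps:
Q(U) = 4 + U**2
p(I, X) = 5 + I (p(I, X) = I - 1*(-5) = I + 5 = 5 + I)
S(E) = -1/4 (S(E) = 1/(-4) = -1/4)
z = 5/3 (z = 10/(5 + 1) = 10/6 = 10*(1/6) = 5/3 ≈ 1.6667)
S(8)*118 + z = -1/4*118 + 5/3 = -59/2 + 5/3 = -167/6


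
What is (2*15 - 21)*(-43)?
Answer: -387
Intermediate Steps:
(2*15 - 21)*(-43) = (30 - 21)*(-43) = 9*(-43) = -387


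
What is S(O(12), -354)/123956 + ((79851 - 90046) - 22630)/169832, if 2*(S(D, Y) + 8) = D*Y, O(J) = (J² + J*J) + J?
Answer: -251697953/404840296 ≈ -0.62172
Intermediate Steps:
O(J) = J + 2*J² (O(J) = (J² + J²) + J = 2*J² + J = J + 2*J²)
S(D, Y) = -8 + D*Y/2 (S(D, Y) = -8 + (D*Y)/2 = -8 + D*Y/2)
S(O(12), -354)/123956 + ((79851 - 90046) - 22630)/169832 = (-8 + (½)*(12*(1 + 2*12))*(-354))/123956 + ((79851 - 90046) - 22630)/169832 = (-8 + (½)*(12*(1 + 24))*(-354))*(1/123956) + (-10195 - 22630)*(1/169832) = (-8 + (½)*(12*25)*(-354))*(1/123956) - 32825*1/169832 = (-8 + (½)*300*(-354))*(1/123956) - 2525/13064 = (-8 - 53100)*(1/123956) - 2525/13064 = -53108*1/123956 - 2525/13064 = -13277/30989 - 2525/13064 = -251697953/404840296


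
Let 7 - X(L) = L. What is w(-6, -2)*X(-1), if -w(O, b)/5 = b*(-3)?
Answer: -240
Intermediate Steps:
w(O, b) = 15*b (w(O, b) = -5*b*(-3) = -(-15)*b = 15*b)
X(L) = 7 - L
w(-6, -2)*X(-1) = (15*(-2))*(7 - 1*(-1)) = -30*(7 + 1) = -30*8 = -240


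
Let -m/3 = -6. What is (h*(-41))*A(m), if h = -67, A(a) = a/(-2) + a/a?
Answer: -21976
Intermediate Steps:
m = 18 (m = -3*(-6) = 18)
A(a) = 1 - a/2 (A(a) = a*(-1/2) + 1 = -a/2 + 1 = 1 - a/2)
(h*(-41))*A(m) = (-67*(-41))*(1 - 1/2*18) = 2747*(1 - 9) = 2747*(-8) = -21976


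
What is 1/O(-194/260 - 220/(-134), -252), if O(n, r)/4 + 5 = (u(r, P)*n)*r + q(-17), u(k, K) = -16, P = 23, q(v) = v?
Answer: 4355/62524024 ≈ 6.9653e-5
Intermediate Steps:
O(n, r) = -88 - 64*n*r (O(n, r) = -20 + 4*((-16*n)*r - 17) = -20 + 4*(-16*n*r - 17) = -20 + 4*(-17 - 16*n*r) = -20 + (-68 - 64*n*r) = -88 - 64*n*r)
1/O(-194/260 - 220/(-134), -252) = 1/(-88 - 64*(-194/260 - 220/(-134))*(-252)) = 1/(-88 - 64*(-194*1/260 - 220*(-1/134))*(-252)) = 1/(-88 - 64*(-97/130 + 110/67)*(-252)) = 1/(-88 - 64*7801/8710*(-252)) = 1/(-88 + 62907264/4355) = 1/(62524024/4355) = 4355/62524024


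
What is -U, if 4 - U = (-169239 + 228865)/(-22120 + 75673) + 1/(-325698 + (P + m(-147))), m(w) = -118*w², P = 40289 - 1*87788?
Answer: -50207116903/17393175403 ≈ -2.8866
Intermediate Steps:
P = -47499 (P = 40289 - 87788 = -47499)
U = 50207116903/17393175403 (U = 4 - ((-169239 + 228865)/(-22120 + 75673) + 1/(-325698 + (-47499 - 118*(-147)²))) = 4 - (59626/53553 + 1/(-325698 + (-47499 - 118*21609))) = 4 - (59626*(1/53553) + 1/(-325698 + (-47499 - 2549862))) = 4 - (59626/53553 + 1/(-325698 - 2597361)) = 4 - (59626/53553 + 1/(-2923059)) = 4 - (59626/53553 - 1/2923059) = 4 - 1*19365584709/17393175403 = 4 - 19365584709/17393175403 = 50207116903/17393175403 ≈ 2.8866)
-U = -1*50207116903/17393175403 = -50207116903/17393175403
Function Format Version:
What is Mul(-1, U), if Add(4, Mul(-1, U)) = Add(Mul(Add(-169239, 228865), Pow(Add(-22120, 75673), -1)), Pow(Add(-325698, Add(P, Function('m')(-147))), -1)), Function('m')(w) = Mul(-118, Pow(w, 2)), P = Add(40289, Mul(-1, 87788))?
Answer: Rational(-50207116903, 17393175403) ≈ -2.8866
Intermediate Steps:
P = -47499 (P = Add(40289, -87788) = -47499)
U = Rational(50207116903, 17393175403) (U = Add(4, Mul(-1, Add(Mul(Add(-169239, 228865), Pow(Add(-22120, 75673), -1)), Pow(Add(-325698, Add(-47499, Mul(-118, Pow(-147, 2)))), -1)))) = Add(4, Mul(-1, Add(Mul(59626, Pow(53553, -1)), Pow(Add(-325698, Add(-47499, Mul(-118, 21609))), -1)))) = Add(4, Mul(-1, Add(Mul(59626, Rational(1, 53553)), Pow(Add(-325698, Add(-47499, -2549862)), -1)))) = Add(4, Mul(-1, Add(Rational(59626, 53553), Pow(Add(-325698, -2597361), -1)))) = Add(4, Mul(-1, Add(Rational(59626, 53553), Pow(-2923059, -1)))) = Add(4, Mul(-1, Add(Rational(59626, 53553), Rational(-1, 2923059)))) = Add(4, Mul(-1, Rational(19365584709, 17393175403))) = Add(4, Rational(-19365584709, 17393175403)) = Rational(50207116903, 17393175403) ≈ 2.8866)
Mul(-1, U) = Mul(-1, Rational(50207116903, 17393175403)) = Rational(-50207116903, 17393175403)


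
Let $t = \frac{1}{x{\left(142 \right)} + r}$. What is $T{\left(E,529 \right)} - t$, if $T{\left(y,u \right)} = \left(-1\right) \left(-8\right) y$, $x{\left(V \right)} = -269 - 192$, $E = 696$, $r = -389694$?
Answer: $\frac{2172383041}{390155} \approx 5568.0$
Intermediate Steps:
$x{\left(V \right)} = -461$
$T{\left(y,u \right)} = 8 y$
$t = - \frac{1}{390155}$ ($t = \frac{1}{-461 - 389694} = \frac{1}{-390155} = - \frac{1}{390155} \approx -2.5631 \cdot 10^{-6}$)
$T{\left(E,529 \right)} - t = 8 \cdot 696 - - \frac{1}{390155} = 5568 + \frac{1}{390155} = \frac{2172383041}{390155}$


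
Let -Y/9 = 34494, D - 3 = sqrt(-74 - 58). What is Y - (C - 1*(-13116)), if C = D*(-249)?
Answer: -322815 + 498*I*sqrt(33) ≈ -3.2282e+5 + 2860.8*I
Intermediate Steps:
D = 3 + 2*I*sqrt(33) (D = 3 + sqrt(-74 - 58) = 3 + sqrt(-132) = 3 + 2*I*sqrt(33) ≈ 3.0 + 11.489*I)
C = -747 - 498*I*sqrt(33) (C = (3 + 2*I*sqrt(33))*(-249) = -747 - 498*I*sqrt(33) ≈ -747.0 - 2860.8*I)
Y = -310446 (Y = -9*34494 = -310446)
Y - (C - 1*(-13116)) = -310446 - ((-747 - 498*I*sqrt(33)) - 1*(-13116)) = -310446 - ((-747 - 498*I*sqrt(33)) + 13116) = -310446 - (12369 - 498*I*sqrt(33)) = -310446 + (-12369 + 498*I*sqrt(33)) = -322815 + 498*I*sqrt(33)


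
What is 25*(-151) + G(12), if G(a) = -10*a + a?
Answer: -3883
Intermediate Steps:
G(a) = -9*a
25*(-151) + G(12) = 25*(-151) - 9*12 = -3775 - 108 = -3883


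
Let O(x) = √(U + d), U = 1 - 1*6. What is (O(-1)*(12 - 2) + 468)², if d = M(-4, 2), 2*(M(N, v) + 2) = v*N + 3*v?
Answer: 218224 + 18720*I*√2 ≈ 2.1822e+5 + 26474.0*I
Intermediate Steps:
U = -5 (U = 1 - 6 = -5)
M(N, v) = -2 + 3*v/2 + N*v/2 (M(N, v) = -2 + (v*N + 3*v)/2 = -2 + (N*v + 3*v)/2 = -2 + (3*v + N*v)/2 = -2 + (3*v/2 + N*v/2) = -2 + 3*v/2 + N*v/2)
d = -3 (d = -2 + (3/2)*2 + (½)*(-4)*2 = -2 + 3 - 4 = -3)
O(x) = 2*I*√2 (O(x) = √(-5 - 3) = √(-8) = 2*I*√2)
(O(-1)*(12 - 2) + 468)² = ((2*I*√2)*(12 - 2) + 468)² = ((2*I*√2)*10 + 468)² = (20*I*√2 + 468)² = (468 + 20*I*√2)²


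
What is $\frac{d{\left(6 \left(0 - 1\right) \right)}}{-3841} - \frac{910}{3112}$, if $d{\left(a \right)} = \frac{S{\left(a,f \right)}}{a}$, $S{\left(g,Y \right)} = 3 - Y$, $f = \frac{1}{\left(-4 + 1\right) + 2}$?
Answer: $- \frac{5239853}{17929788} \approx -0.29224$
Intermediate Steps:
$f = -1$ ($f = \frac{1}{-3 + 2} = \frac{1}{-1} = -1$)
$d{\left(a \right)} = \frac{4}{a}$ ($d{\left(a \right)} = \frac{3 - -1}{a} = \frac{3 + 1}{a} = \frac{4}{a}$)
$\frac{d{\left(6 \left(0 - 1\right) \right)}}{-3841} - \frac{910}{3112} = \frac{4 \frac{1}{6 \left(0 - 1\right)}}{-3841} - \frac{910}{3112} = \frac{4}{6 \left(-1\right)} \left(- \frac{1}{3841}\right) - \frac{455}{1556} = \frac{4}{-6} \left(- \frac{1}{3841}\right) - \frac{455}{1556} = 4 \left(- \frac{1}{6}\right) \left(- \frac{1}{3841}\right) - \frac{455}{1556} = \left(- \frac{2}{3}\right) \left(- \frac{1}{3841}\right) - \frac{455}{1556} = \frac{2}{11523} - \frac{455}{1556} = - \frac{5239853}{17929788}$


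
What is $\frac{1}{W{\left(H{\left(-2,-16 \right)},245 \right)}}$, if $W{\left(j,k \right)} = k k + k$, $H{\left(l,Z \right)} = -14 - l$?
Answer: $\frac{1}{60270} \approx 1.6592 \cdot 10^{-5}$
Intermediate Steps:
$W{\left(j,k \right)} = k + k^{2}$ ($W{\left(j,k \right)} = k^{2} + k = k + k^{2}$)
$\frac{1}{W{\left(H{\left(-2,-16 \right)},245 \right)}} = \frac{1}{245 \left(1 + 245\right)} = \frac{1}{245 \cdot 246} = \frac{1}{60270}$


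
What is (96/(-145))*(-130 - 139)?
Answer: 25824/145 ≈ 178.10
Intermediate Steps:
(96/(-145))*(-130 - 139) = (96*(-1/145))*(-269) = -96/145*(-269) = 25824/145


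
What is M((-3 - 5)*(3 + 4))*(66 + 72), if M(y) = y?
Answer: -7728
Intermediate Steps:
M((-3 - 5)*(3 + 4))*(66 + 72) = ((-3 - 5)*(3 + 4))*(66 + 72) = -8*7*138 = -56*138 = -7728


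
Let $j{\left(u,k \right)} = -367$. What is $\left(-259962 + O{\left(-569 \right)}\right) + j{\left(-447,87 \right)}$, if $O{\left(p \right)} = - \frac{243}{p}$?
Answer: $- \frac{148126958}{569} \approx -2.6033 \cdot 10^{5}$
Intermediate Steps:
$\left(-259962 + O{\left(-569 \right)}\right) + j{\left(-447,87 \right)} = \left(-259962 - \frac{243}{-569}\right) - 367 = \left(-259962 - - \frac{243}{569}\right) - 367 = \left(-259962 + \frac{243}{569}\right) - 367 = - \frac{147918135}{569} - 367 = - \frac{148126958}{569}$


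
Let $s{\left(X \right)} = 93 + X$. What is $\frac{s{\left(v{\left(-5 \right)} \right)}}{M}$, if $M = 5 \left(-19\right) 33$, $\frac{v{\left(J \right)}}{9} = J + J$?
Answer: $- \frac{1}{1045} \approx -0.00095694$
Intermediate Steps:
$v{\left(J \right)} = 18 J$ ($v{\left(J \right)} = 9 \left(J + J\right) = 9 \cdot 2 J = 18 J$)
$M = -3135$ ($M = \left(-95\right) 33 = -3135$)
$\frac{s{\left(v{\left(-5 \right)} \right)}}{M} = \frac{93 + 18 \left(-5\right)}{-3135} = \left(93 - 90\right) \left(- \frac{1}{3135}\right) = 3 \left(- \frac{1}{3135}\right) = - \frac{1}{1045}$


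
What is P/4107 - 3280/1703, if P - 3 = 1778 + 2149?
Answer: -2259390/2331407 ≈ -0.96911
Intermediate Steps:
P = 3930 (P = 3 + (1778 + 2149) = 3 + 3927 = 3930)
P/4107 - 3280/1703 = 3930/4107 - 3280/1703 = 3930*(1/4107) - 3280*1/1703 = 1310/1369 - 3280/1703 = -2259390/2331407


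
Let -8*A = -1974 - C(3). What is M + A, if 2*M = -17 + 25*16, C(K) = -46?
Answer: 865/2 ≈ 432.50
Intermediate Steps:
A = 241 (A = -(-1974 - 1*(-46))/8 = -(-1974 + 46)/8 = -1/8*(-1928) = 241)
M = 383/2 (M = (-17 + 25*16)/2 = (-17 + 400)/2 = (1/2)*383 = 383/2 ≈ 191.50)
M + A = 383/2 + 241 = 865/2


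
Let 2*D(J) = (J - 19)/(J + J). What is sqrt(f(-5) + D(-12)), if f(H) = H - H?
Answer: sqrt(93)/12 ≈ 0.80364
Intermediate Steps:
D(J) = (-19 + J)/(4*J) (D(J) = ((J - 19)/(J + J))/2 = ((-19 + J)/((2*J)))/2 = ((-19 + J)*(1/(2*J)))/2 = ((-19 + J)/(2*J))/2 = (-19 + J)/(4*J))
f(H) = 0
sqrt(f(-5) + D(-12)) = sqrt(0 + (1/4)*(-19 - 12)/(-12)) = sqrt(0 + (1/4)*(-1/12)*(-31)) = sqrt(0 + 31/48) = sqrt(31/48) = sqrt(93)/12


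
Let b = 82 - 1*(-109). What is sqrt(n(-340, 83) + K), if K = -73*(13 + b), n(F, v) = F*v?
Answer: 2*I*sqrt(10778) ≈ 207.63*I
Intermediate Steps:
b = 191 (b = 82 + 109 = 191)
K = -14892 (K = -73*(13 + 191) = -73*204 = -14892)
sqrt(n(-340, 83) + K) = sqrt(-340*83 - 14892) = sqrt(-28220 - 14892) = sqrt(-43112) = 2*I*sqrt(10778)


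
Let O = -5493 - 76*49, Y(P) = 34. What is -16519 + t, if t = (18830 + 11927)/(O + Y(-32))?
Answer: -151724734/9183 ≈ -16522.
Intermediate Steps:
O = -9217 (O = -5493 - 3724 = -9217)
t = -30757/9183 (t = (18830 + 11927)/(-9217 + 34) = 30757/(-9183) = 30757*(-1/9183) = -30757/9183 ≈ -3.3493)
-16519 + t = -16519 - 30757/9183 = -151724734/9183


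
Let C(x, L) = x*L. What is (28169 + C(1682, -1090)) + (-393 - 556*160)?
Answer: -1894564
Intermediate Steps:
C(x, L) = L*x
(28169 + C(1682, -1090)) + (-393 - 556*160) = (28169 - 1090*1682) + (-393 - 556*160) = (28169 - 1833380) + (-393 - 88960) = -1805211 - 89353 = -1894564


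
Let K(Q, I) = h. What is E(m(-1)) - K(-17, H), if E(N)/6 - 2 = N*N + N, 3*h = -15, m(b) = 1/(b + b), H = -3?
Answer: 31/2 ≈ 15.500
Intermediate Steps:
m(b) = 1/(2*b)
h = -5 (h = (⅓)*(-15) = -5)
K(Q, I) = -5
E(N) = 12 + 6*N + 6*N² (E(N) = 12 + 6*(N*N + N) = 12 + 6*(N² + N) = 12 + 6*(N + N²) = 12 + (6*N + 6*N²) = 12 + 6*N + 6*N²)
E(m(-1)) - K(-17, H) = (12 + 6*((½)/(-1)) + 6*((½)/(-1))²) - 1*(-5) = (12 + 6*((½)*(-1)) + 6*((½)*(-1))²) + 5 = (12 + 6*(-½) + 6*(-½)²) + 5 = (12 - 3 + 6*(¼)) + 5 = (12 - 3 + 3/2) + 5 = 21/2 + 5 = 31/2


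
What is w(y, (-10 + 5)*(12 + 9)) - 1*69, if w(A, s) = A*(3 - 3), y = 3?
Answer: -69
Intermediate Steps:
w(A, s) = 0 (w(A, s) = A*0 = 0)
w(y, (-10 + 5)*(12 + 9)) - 1*69 = 0 - 1*69 = 0 - 69 = -69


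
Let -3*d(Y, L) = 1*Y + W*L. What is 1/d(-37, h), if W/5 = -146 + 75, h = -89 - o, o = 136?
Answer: -3/79838 ≈ -3.7576e-5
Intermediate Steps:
h = -225 (h = -89 - 1*136 = -89 - 136 = -225)
W = -355 (W = 5*(-146 + 75) = 5*(-71) = -355)
d(Y, L) = -Y/3 + 355*L/3 (d(Y, L) = -(1*Y - 355*L)/3 = -(Y - 355*L)/3 = -Y/3 + 355*L/3)
1/d(-37, h) = 1/(-1/3*(-37) + (355/3)*(-225)) = 1/(37/3 - 26625) = 1/(-79838/3) = -3/79838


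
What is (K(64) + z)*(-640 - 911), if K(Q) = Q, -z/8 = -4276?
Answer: -53155872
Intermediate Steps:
z = 34208 (z = -8*(-4276) = 34208)
(K(64) + z)*(-640 - 911) = (64 + 34208)*(-640 - 911) = 34272*(-1551) = -53155872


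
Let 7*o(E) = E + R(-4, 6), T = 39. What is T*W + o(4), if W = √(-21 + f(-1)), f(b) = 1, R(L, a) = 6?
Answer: 10/7 + 78*I*√5 ≈ 1.4286 + 174.41*I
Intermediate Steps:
o(E) = 6/7 + E/7 (o(E) = (E + 6)/7 = (6 + E)/7 = 6/7 + E/7)
W = 2*I*√5 (W = √(-21 + 1) = √(-20) = 2*I*√5 ≈ 4.4721*I)
T*W + o(4) = 39*(2*I*√5) + (6/7 + (⅐)*4) = 78*I*√5 + (6/7 + 4/7) = 78*I*√5 + 10/7 = 10/7 + 78*I*√5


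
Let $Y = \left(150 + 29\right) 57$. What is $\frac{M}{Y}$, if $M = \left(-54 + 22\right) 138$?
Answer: $- \frac{1472}{3401} \approx -0.43281$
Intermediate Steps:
$Y = 10203$ ($Y = 179 \cdot 57 = 10203$)
$M = -4416$ ($M = \left(-32\right) 138 = -4416$)
$\frac{M}{Y} = - \frac{4416}{10203} = \left(-4416\right) \frac{1}{10203} = - \frac{1472}{3401}$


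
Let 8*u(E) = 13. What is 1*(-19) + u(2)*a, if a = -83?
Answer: -1231/8 ≈ -153.88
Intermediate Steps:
u(E) = 13/8 (u(E) = (⅛)*13 = 13/8)
1*(-19) + u(2)*a = 1*(-19) + (13/8)*(-83) = -19 - 1079/8 = -1231/8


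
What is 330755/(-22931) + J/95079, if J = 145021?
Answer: -28122378094/2180256549 ≈ -12.899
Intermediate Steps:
330755/(-22931) + J/95079 = 330755/(-22931) + 145021/95079 = 330755*(-1/22931) + 145021*(1/95079) = -330755/22931 + 145021/95079 = -28122378094/2180256549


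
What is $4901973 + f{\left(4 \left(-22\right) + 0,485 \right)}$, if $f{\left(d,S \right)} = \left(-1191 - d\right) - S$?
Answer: $4900385$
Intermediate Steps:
$f{\left(d,S \right)} = -1191 - S - d$
$4901973 + f{\left(4 \left(-22\right) + 0,485 \right)} = 4901973 - \left(1676 - 88\right) = 4901973 - 1588 = 4900385$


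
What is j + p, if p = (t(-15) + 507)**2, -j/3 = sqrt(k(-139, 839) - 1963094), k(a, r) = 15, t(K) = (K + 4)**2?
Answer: 394384 - 3*I*sqrt(1963079) ≈ 3.9438e+5 - 4203.3*I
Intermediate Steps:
t(K) = (4 + K)**2
j = -3*I*sqrt(1963079) (j = -3*sqrt(15 - 1963094) = -3*I*sqrt(1963079) ≈ -4203.3*I)
p = 394384 (p = ((4 - 15)**2 + 507)**2 = ((-11)**2 + 507)**2 = (121 + 507)**2 = 628**2 = 394384)
j + p = -3*I*sqrt(1963079) + 394384 = 394384 - 3*I*sqrt(1963079)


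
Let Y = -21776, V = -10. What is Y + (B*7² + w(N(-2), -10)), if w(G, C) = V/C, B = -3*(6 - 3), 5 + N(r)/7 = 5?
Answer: -22216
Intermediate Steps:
N(r) = 0 (N(r) = -35 + 7*5 = -35 + 35 = 0)
B = -9 (B = -3*3 = -9)
w(G, C) = -10/C
Y + (B*7² + w(N(-2), -10)) = -21776 + (-9*7² - 10/(-10)) = -21776 + (-9*49 - 10*(-⅒)) = -21776 + (-441 + 1) = -21776 - 440 = -22216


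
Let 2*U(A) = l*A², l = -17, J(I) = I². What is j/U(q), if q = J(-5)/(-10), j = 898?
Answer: -7184/425 ≈ -16.904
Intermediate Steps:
q = -5/2 (q = (-5)²/(-10) = 25*(-⅒) = -5/2 ≈ -2.5000)
U(A) = -17*A²/2 (U(A) = (-17*A²)/2 = -17*A²/2)
j/U(q) = 898/((-17*(-5/2)²/2)) = 898/((-17/2*25/4)) = 898/(-425/8) = 898*(-8/425) = -7184/425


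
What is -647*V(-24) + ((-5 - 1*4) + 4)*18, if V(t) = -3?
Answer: 1851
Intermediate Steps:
-647*V(-24) + ((-5 - 1*4) + 4)*18 = -647*(-3) + ((-5 - 1*4) + 4)*18 = 1941 + ((-5 - 4) + 4)*18 = 1941 + (-9 + 4)*18 = 1941 - 5*18 = 1941 - 90 = 1851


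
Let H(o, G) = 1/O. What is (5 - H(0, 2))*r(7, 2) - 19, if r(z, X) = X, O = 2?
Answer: -10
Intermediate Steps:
H(o, G) = 1/2
(5 - H(0, 2))*r(7, 2) - 19 = (5 - 1*1/2)*2 - 19 = (5 - 1/2)*2 - 19 = (9/2)*2 - 19 = 9 - 19 = -10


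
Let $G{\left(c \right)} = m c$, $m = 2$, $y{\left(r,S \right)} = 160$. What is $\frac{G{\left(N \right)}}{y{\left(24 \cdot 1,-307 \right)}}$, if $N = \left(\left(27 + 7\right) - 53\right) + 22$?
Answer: $\frac{3}{80} \approx 0.0375$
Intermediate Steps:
$N = 3$ ($N = \left(34 - 53\right) + 22 = -19 + 22 = 3$)
$G{\left(c \right)} = 2 c$
$\frac{G{\left(N \right)}}{y{\left(24 \cdot 1,-307 \right)}} = \frac{2 \cdot 3}{160} = 6 \cdot \frac{1}{160} = \frac{3}{80}$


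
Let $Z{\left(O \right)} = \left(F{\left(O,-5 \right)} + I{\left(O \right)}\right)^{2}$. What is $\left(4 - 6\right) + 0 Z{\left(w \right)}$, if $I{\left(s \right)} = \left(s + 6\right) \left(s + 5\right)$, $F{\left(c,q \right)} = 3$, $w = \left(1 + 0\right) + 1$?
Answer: $-2$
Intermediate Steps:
$w = 2$ ($w = 1 + 1 = 2$)
$I{\left(s \right)} = \left(5 + s\right) \left(6 + s\right)$ ($I{\left(s \right)} = \left(6 + s\right) \left(5 + s\right) = \left(5 + s\right) \left(6 + s\right)$)
$Z{\left(O \right)} = \left(33 + O^{2} + 11 O\right)^{2}$ ($Z{\left(O \right)} = \left(3 + \left(30 + O^{2} + 11 O\right)\right)^{2} = \left(33 + O^{2} + 11 O\right)^{2}$)
$\left(4 - 6\right) + 0 Z{\left(w \right)} = \left(4 - 6\right) + 0 \left(33 + 2^{2} + 11 \cdot 2\right)^{2} = -2 + 0 \left(33 + 4 + 22\right)^{2} = -2 + 0 \cdot 59^{2} = -2 + 0 \cdot 3481 = -2 + 0 = -2$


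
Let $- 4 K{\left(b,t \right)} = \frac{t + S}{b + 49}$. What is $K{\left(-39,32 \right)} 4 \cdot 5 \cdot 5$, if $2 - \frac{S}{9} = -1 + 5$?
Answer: $-35$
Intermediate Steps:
$S = -18$ ($S = 18 - 9 \left(-1 + 5\right) = 18 - 36 = -18$)
$K{\left(b,t \right)} = - \frac{-18 + t}{4 \left(49 + b\right)}$ ($K{\left(b,t \right)} = - \frac{\left(t - 18\right) \frac{1}{b + 49}}{4} = - \frac{\left(-18 + t\right) \frac{1}{49 + b}}{4} = - \frac{\frac{1}{49 + b} \left(-18 + t\right)}{4} = - \frac{-18 + t}{4 \left(49 + b\right)}$)
$K{\left(-39,32 \right)} 4 \cdot 5 \cdot 5 = \frac{18 - 32}{4 \left(49 - 39\right)} 4 \cdot 5 \cdot 5 = \frac{18 - 32}{4 \cdot 10} \cdot 20 \cdot 5 = \frac{1}{4} \cdot \frac{1}{10} \left(-14\right) 100 = \left(- \frac{7}{20}\right) 100 = -35$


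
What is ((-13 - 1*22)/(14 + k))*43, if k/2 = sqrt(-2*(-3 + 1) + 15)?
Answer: -2107/12 + 301*sqrt(19)/12 ≈ -66.248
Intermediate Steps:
k = 2*sqrt(19) (k = 2*sqrt(-2*(-3 + 1) + 15) = 2*sqrt(-2*(-2) + 15) = 2*sqrt(4 + 15) = 2*sqrt(19) ≈ 8.7178)
((-13 - 1*22)/(14 + k))*43 = ((-13 - 1*22)/(14 + 2*sqrt(19)))*43 = ((-13 - 22)/(14 + 2*sqrt(19)))*43 = -35/(14 + 2*sqrt(19))*43 = -1505/(14 + 2*sqrt(19))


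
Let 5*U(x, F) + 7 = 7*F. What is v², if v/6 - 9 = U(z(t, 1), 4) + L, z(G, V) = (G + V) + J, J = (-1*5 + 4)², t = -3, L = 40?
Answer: 2547216/25 ≈ 1.0189e+5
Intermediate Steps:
J = 1 (J = (-5 + 4)² = (-1)² = 1)
z(G, V) = 1 + G + V (z(G, V) = (G + V) + 1 = 1 + G + V)
U(x, F) = -7/5 + 7*F/5 (U(x, F) = -7/5 + (7*F)/5 = -7/5 + 7*F/5)
v = 1596/5 (v = 54 + 6*((-7/5 + (7/5)*4) + 40) = 54 + 6*((-7/5 + 28/5) + 40) = 54 + 6*(21/5 + 40) = 54 + 6*(221/5) = 54 + 1326/5 = 1596/5 ≈ 319.20)
v² = (1596/5)² = 2547216/25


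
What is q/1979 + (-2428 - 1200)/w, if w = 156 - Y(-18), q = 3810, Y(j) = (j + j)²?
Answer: 2880803/564015 ≈ 5.1077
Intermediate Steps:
Y(j) = 4*j² (Y(j) = (2*j)² = 4*j²)
w = -1140 (w = 156 - 4*(-18)² = 156 - 4*324 = 156 - 1*1296 = 156 - 1296 = -1140)
q/1979 + (-2428 - 1200)/w = 3810/1979 + (-2428 - 1200)/(-1140) = 3810*(1/1979) - 3628*(-1/1140) = 3810/1979 + 907/285 = 2880803/564015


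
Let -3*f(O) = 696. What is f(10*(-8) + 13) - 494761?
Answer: -494993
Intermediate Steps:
f(O) = -232 (f(O) = -⅓*696 = -232)
f(10*(-8) + 13) - 494761 = -232 - 494761 = -494993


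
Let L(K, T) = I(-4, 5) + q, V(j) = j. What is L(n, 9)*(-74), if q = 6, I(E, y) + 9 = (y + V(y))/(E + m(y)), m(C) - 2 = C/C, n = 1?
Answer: 962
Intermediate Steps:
m(C) = 3 (m(C) = 2 + C/C = 2 + 1 = 3)
I(E, y) = -9 + 2*y/(3 + E) (I(E, y) = -9 + (y + y)/(E + 3) = -9 + (2*y)/(3 + E) = -9 + 2*y/(3 + E))
L(K, T) = -13 (L(K, T) = (-27 - 9*(-4) + 2*5)/(3 - 4) + 6 = (-27 + 36 + 10)/(-1) + 6 = -1*19 + 6 = -19 + 6 = -13)
L(n, 9)*(-74) = -13*(-74) = 962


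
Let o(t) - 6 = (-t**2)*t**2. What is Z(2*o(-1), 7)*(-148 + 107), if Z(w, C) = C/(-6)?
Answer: 287/6 ≈ 47.833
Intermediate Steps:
o(t) = 6 - t**4 (o(t) = 6 + (-t**2)*t**2 = 6 - t**4)
Z(w, C) = -C/6 (Z(w, C) = C*(-1/6) = -C/6)
Z(2*o(-1), 7)*(-148 + 107) = (-1/6*7)*(-148 + 107) = -7/6*(-41) = 287/6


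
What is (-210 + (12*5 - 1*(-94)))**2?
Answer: 3136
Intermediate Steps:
(-210 + (12*5 - 1*(-94)))**2 = (-210 + (60 + 94))**2 = (-210 + 154)**2 = (-56)**2 = 3136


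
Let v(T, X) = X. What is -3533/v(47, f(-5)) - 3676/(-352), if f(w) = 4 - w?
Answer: -302633/792 ≈ -382.11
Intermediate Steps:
-3533/v(47, f(-5)) - 3676/(-352) = -3533/(4 - 1*(-5)) - 3676/(-352) = -3533/(4 + 5) - 3676*(-1/352) = -3533/9 + 919/88 = -302633/792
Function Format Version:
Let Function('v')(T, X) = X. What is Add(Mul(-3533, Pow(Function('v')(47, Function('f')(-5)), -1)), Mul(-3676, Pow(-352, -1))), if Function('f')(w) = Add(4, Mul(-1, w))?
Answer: Rational(-302633, 792) ≈ -382.11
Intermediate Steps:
Add(Mul(-3533, Pow(Function('v')(47, Function('f')(-5)), -1)), Mul(-3676, Pow(-352, -1))) = Add(Mul(-3533, Pow(Add(4, Mul(-1, -5)), -1)), Mul(-3676, Pow(-352, -1))) = Add(Mul(-3533, Pow(Add(4, 5), -1)), Mul(-3676, Rational(-1, 352))) = Add(Mul(-3533, Pow(9, -1)), Rational(919, 88)) = Add(Mul(-3533, Rational(1, 9)), Rational(919, 88)) = Add(Rational(-3533, 9), Rational(919, 88)) = Rational(-302633, 792)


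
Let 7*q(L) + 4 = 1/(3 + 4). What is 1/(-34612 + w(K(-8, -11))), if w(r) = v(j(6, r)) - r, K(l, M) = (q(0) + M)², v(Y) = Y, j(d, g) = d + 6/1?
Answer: -2401/83394956 ≈ -2.8791e-5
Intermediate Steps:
j(d, g) = 6 + d (j(d, g) = d + 6*1 = d + 6 = 6 + d)
q(L) = -27/49 (q(L) = -4/7 + 1/(7*(3 + 4)) = -4/7 + (⅐)/7 = -4/7 + (⅐)*(⅐) = -4/7 + 1/49 = -27/49)
K(l, M) = (-27/49 + M)²
w(r) = 12 - r (w(r) = (6 + 6) - r = 12 - r)
1/(-34612 + w(K(-8, -11))) = 1/(-34612 + (12 - (-27 + 49*(-11))²/2401)) = 1/(-34612 + (12 - (-27 - 539)²/2401)) = 1/(-34612 + (12 - (-566)²/2401)) = 1/(-34612 + (12 - 320356/2401)) = 1/(-34612 - 291544/2401) = 1/(-83394956/2401) = -2401/83394956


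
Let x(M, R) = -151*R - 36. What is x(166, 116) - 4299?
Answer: -21851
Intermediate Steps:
x(M, R) = -36 - 151*R
x(166, 116) - 4299 = (-36 - 151*116) - 4299 = (-36 - 17516) - 4299 = -17552 - 4299 = -21851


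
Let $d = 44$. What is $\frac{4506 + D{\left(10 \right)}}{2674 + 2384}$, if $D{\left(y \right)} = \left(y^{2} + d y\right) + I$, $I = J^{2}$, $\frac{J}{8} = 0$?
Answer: $\frac{841}{843} \approx 0.99763$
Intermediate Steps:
$J = 0$ ($J = 8 \cdot 0 = 0$)
$I = 0$ ($I = 0^{2} = 0$)
$D{\left(y \right)} = y^{2} + 44 y$ ($D{\left(y \right)} = \left(y^{2} + 44 y\right) + 0 = y^{2} + 44 y$)
$\frac{4506 + D{\left(10 \right)}}{2674 + 2384} = \frac{4506 + 10 \left(44 + 10\right)}{2674 + 2384} = \frac{4506 + 10 \cdot 54}{5058} = \left(4506 + 540\right) \frac{1}{5058} = 5046 \cdot \frac{1}{5058} = \frac{841}{843}$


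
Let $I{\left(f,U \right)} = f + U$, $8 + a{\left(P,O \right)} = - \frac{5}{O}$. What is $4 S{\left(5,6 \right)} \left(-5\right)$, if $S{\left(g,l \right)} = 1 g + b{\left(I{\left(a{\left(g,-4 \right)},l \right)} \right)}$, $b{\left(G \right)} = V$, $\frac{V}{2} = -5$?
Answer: $100$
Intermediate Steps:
$a{\left(P,O \right)} = -8 - \frac{5}{O}$
$I{\left(f,U \right)} = U + f$
$V = -10$ ($V = 2 \left(-5\right) = -10$)
$b{\left(G \right)} = -10$
$S{\left(g,l \right)} = -10 + g$ ($S{\left(g,l \right)} = 1 g - 10 = g - 10 = -10 + g$)
$4 S{\left(5,6 \right)} \left(-5\right) = 4 \left(-10 + 5\right) \left(-5\right) = 4 \left(-5\right) \left(-5\right) = \left(-20\right) \left(-5\right) = 100$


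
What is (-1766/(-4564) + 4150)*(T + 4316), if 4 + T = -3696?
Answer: 416732052/163 ≈ 2.5566e+6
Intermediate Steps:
T = -3700 (T = -4 - 3696 = -3700)
(-1766/(-4564) + 4150)*(T + 4316) = (-1766/(-4564) + 4150)*(-3700 + 4316) = (-1766*(-1/4564) + 4150)*616 = (883/2282 + 4150)*616 = (9471183/2282)*616 = 416732052/163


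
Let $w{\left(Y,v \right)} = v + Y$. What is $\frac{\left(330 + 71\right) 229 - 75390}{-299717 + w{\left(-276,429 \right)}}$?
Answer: $- \frac{16439}{299564} \approx -0.054876$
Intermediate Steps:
$w{\left(Y,v \right)} = Y + v$
$\frac{\left(330 + 71\right) 229 - 75390}{-299717 + w{\left(-276,429 \right)}} = \frac{\left(330 + 71\right) 229 - 75390}{-299717 + \left(-276 + 429\right)} = \frac{401 \cdot 229 - 75390}{-299717 + 153} = \frac{91829 - 75390}{-299564} = 16439 \left(- \frac{1}{299564}\right) = - \frac{16439}{299564}$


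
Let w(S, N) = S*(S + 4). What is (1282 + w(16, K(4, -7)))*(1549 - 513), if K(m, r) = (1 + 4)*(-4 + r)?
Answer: 1659672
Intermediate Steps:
K(m, r) = -20 + 5*r (K(m, r) = 5*(-4 + r) = -20 + 5*r)
w(S, N) = S*(4 + S)
(1282 + w(16, K(4, -7)))*(1549 - 513) = (1282 + 16*(4 + 16))*(1549 - 513) = (1282 + 16*20)*1036 = (1282 + 320)*1036 = 1602*1036 = 1659672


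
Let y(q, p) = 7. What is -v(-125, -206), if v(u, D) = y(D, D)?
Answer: -7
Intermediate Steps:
v(u, D) = 7
-v(-125, -206) = -1*7 = -7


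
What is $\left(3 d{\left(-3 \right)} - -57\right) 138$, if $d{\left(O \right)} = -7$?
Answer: $4968$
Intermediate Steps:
$\left(3 d{\left(-3 \right)} - -57\right) 138 = \left(3 \left(-7\right) - -57\right) 138 = \left(-21 + \left(-8 + 65\right)\right) 138 = \left(-21 + 57\right) 138 = 36 \cdot 138 = 4968$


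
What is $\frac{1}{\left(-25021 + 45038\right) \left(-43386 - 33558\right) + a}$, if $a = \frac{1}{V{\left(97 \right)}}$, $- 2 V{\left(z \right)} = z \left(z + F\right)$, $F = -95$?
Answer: $- \frac{97}{149398240657} \approx -6.4927 \cdot 10^{-10}$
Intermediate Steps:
$V{\left(z \right)} = - \frac{z \left(-95 + z\right)}{2}$ ($V{\left(z \right)} = - \frac{z \left(z - 95\right)}{2} = - \frac{z \left(-95 + z\right)}{2}$)
$a = - \frac{1}{97}$ ($a = \frac{1}{\frac{1}{2} \cdot 97 \left(95 - 97\right)} = \frac{1}{\frac{1}{2} \cdot 97 \left(-2\right)} = \frac{1}{-97} = - \frac{1}{97} \approx -0.010309$)
$\frac{1}{\left(-25021 + 45038\right) \left(-43386 - 33558\right) + a} = \frac{1}{\left(-25021 + 45038\right) \left(-43386 - 33558\right) - \frac{1}{97}} = \frac{1}{20017 \left(-76944\right) - \frac{1}{97}} = \frac{1}{-1540188048 - \frac{1}{97}} = \frac{1}{- \frac{149398240657}{97}} = - \frac{97}{149398240657}$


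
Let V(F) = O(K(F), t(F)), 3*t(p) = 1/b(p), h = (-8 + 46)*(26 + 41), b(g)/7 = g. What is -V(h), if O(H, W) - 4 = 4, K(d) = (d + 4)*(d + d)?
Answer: -8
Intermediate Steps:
K(d) = 2*d*(4 + d) (K(d) = (4 + d)*(2*d) = 2*d*(4 + d))
b(g) = 7*g
h = 2546 (h = 38*67 = 2546)
t(p) = 1/(21*p) (t(p) = 1/(3*((7*p))) = (1/(7*p))/3 = 1/(21*p))
O(H, W) = 8 (O(H, W) = 4 + 4 = 8)
V(F) = 8
-V(h) = -1*8 = -8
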